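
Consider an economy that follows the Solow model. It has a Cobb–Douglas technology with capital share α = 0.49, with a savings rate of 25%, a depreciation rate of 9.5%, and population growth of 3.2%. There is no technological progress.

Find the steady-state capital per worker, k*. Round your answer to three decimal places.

Steady state requires s·f(k) = (n + δ)·k, i.e. s·k^α = (n + δ)·k.
Rearranging, k^(1−α) = s / (n + δ).
k^0.51 = 0.25 / (0.032 + 0.095) = 0.25 / 0.127 = 1.9685
k* = 1.9685^(1/0.51) ≈ 3.7734

k* = 3.773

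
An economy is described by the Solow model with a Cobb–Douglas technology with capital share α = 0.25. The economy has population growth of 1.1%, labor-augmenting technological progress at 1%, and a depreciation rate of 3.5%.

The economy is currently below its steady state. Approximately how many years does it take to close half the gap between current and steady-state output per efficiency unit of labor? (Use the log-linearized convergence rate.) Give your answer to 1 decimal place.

t_½ ≈ 16.5 years

Near the steady state the convergence rate is λ = (1 − α)(n + g + δ).
λ = (1 − 0.25) × 0.056 = 0.75 × 0.056 = 0.0420
Half-life = ln 2 / λ = 0.6931 / 0.0420 ≈ 16.50 years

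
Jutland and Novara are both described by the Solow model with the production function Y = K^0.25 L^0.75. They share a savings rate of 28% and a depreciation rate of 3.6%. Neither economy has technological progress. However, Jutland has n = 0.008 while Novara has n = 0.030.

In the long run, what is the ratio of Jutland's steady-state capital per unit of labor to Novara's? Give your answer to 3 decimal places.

k*_J / k*_N ≈ 1.717

Steady-state k* = [s/(n + δ)]^(1/(1−α)), so the ratio is [ (s_J/(n + δ)_J) / (s_N/(n + δ)_N) ]^1.3333.
s_J/(n + δ)_J = 0.28/0.044 = 6.3636; s_N/(n + δ)_N = 0.28/0.066 = 4.2424.
Ratio = (6.3636/4.2424)^1.3333 = 1.5000^1.3333 ≈ 1.7170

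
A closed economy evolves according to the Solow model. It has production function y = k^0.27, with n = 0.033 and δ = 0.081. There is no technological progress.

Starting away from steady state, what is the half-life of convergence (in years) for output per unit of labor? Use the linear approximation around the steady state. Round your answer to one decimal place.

Near the steady state the convergence rate is λ = (1 − α)(n + δ).
λ = (1 − 0.27) × 0.114 = 0.73 × 0.114 = 0.08322
Half-life = ln 2 / λ = 0.6931 / 0.08322 ≈ 8.33 years

about 8.3 years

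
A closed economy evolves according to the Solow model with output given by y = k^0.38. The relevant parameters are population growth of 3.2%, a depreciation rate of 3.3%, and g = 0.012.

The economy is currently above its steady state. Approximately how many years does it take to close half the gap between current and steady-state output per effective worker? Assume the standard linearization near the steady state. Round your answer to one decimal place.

Near the steady state the convergence rate is λ = (1 − α)(n + g + δ).
λ = (1 − 0.38) × 0.077 = 0.62 × 0.077 = 0.04774
Half-life = ln 2 / λ = 0.6931 / 0.04774 ≈ 14.52 years

half-life ≈ 14.5 years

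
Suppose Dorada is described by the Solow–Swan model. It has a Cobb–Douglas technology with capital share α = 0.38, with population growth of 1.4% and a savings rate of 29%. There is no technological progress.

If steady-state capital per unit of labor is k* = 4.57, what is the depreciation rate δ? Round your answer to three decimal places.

At the steady state, Δk = 0, so s·k^α = (n + δ)·k.
So s / (n + δ) = (k*)^(1−α) = 4.57^0.62 = 2.5654.
Therefore n + δ = s / 2.5654 = 0.29 / 2.5654 = 0.1130, so δ = 0.1130 − 0.014 = 0.0990.

δ ≈ 0.099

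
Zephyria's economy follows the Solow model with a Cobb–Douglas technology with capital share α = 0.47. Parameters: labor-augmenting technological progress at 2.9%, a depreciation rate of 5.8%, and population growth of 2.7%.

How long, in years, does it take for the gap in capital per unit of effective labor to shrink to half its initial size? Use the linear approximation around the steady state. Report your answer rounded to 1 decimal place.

half-life ≈ 11.5 years

Near the steady state the convergence rate is λ = (1 − α)(n + g + δ).
λ = (1 − 0.47) × 0.114 = 0.53 × 0.114 = 0.06042
Half-life = ln 2 / λ = 0.6931 / 0.06042 ≈ 11.47 years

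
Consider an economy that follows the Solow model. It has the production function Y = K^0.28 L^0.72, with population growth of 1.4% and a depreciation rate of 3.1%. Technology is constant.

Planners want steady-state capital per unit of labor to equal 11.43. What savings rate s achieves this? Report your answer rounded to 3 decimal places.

In steady state, investment equals break-even investment: s·k^α = (n + δ)·k.
So s / (n + δ) = (k*)^(1−α) = 11.43^0.72 = 5.7782.
Therefore s = 5.7782 × (n + δ) = 5.7782 × 0.045 = 0.2600.

s ≈ 0.260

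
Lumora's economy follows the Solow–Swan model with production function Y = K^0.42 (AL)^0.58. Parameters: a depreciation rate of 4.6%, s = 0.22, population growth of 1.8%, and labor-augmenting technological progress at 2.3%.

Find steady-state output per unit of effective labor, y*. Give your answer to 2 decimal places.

y* = 1.96

In steady state, investment equals break-even investment: s·k^α = (n + g + δ)·k.
Dividing both sides by k: k^(1−α) = s / (n + g + δ).
k^0.58 = 0.22 / (0.018 + 0.023 + 0.046) = 0.22 / 0.087 = 2.5287
k* = 2.5287^(1/0.58) ≈ 4.9505
y* = (k*)^α = 4.9505^0.42 ≈ 1.9577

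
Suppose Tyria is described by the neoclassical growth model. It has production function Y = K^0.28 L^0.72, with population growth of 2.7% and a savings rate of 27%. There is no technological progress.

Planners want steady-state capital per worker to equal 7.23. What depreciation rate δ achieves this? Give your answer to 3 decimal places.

At the steady state, Δk = 0, so s·k^α = (n + δ)·k.
So s / (n + δ) = (k*)^(1−α) = 7.23^0.72 = 4.1551.
Therefore n + δ = s / 4.1551 = 0.27 / 4.1551 = 0.0650, so δ = 0.0650 − 0.027 = 0.0380.

δ ≈ 0.038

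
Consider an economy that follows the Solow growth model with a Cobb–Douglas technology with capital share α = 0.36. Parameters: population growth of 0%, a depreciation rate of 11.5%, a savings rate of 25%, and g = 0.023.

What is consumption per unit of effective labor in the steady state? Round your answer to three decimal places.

In steady state, investment equals break-even investment: s·k^α = (n + g + δ)·k.
Dividing both sides by k: k^(1−α) = s / (n + g + δ).
k^0.64 = 0.25 / (0.000 + 0.023 + 0.115) = 0.25 / 0.138 = 1.8116
k* = 1.8116^(1/0.64) ≈ 2.5306
y* = (k*)^α = 2.5306^0.36 ≈ 1.3969
c* = (1 − s)·y* = (1 − 0.25) × 1.3969 ≈ 1.0477

c* ≈ 1.048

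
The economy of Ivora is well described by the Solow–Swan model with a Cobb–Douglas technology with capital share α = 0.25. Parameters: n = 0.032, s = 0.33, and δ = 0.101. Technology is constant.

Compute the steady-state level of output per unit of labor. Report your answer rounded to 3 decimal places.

In steady state, investment equals break-even investment: s·k^α = (n + δ)·k.
Dividing both sides by k: k^(1−α) = s / (n + δ).
k^0.75 = 0.33 / (0.032 + 0.101) = 0.33 / 0.133 = 2.4812
k* = 2.4812^(1/0.75) ≈ 3.3590
y* = (k*)^α = 3.3590^0.25 ≈ 1.3538

y* = 1.354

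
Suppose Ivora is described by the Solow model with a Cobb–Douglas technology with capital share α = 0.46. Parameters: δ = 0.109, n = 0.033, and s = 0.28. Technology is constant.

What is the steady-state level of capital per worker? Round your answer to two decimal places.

At the steady state, Δk = 0, so s·k^α = (n + δ)·k.
Rearranging, k^(1−α) = s / (n + δ).
k^0.54 = 0.28 / (0.033 + 0.109) = 0.28 / 0.142 = 1.9718
k* = 1.9718^(1/0.54) ≈ 3.5159

k* ≈ 3.52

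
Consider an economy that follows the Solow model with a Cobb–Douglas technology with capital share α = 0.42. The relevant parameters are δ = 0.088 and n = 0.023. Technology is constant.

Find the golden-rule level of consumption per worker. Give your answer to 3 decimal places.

c_gold ≈ 1.520

At the golden rule, f'(k) = n + δ, so α·k^(α−1) = n + δ and k_gold = (α/(n + δ))^(1/(1−α)).
k_gold = (0.42/0.111)^(1/0.58) = 3.7838^1.7241 ≈ 9.9176
c_gold = f(k_gold) − (n + δ)·k_gold = 2.6211 − 0.111×9.9176 ≈ 1.5202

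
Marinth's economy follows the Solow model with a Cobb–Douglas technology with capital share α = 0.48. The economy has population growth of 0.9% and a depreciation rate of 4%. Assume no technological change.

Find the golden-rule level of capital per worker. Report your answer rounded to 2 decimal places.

The golden rule sets f'(k) = n + δ, i.e. α·k^(α−1) = n + δ.
So k^(1−α) = α / (n + δ) = 0.48 / 0.049 = 9.7959.
k_gold = 9.7959^(1/0.52) ≈ 80.5109

k_gold ≈ 80.51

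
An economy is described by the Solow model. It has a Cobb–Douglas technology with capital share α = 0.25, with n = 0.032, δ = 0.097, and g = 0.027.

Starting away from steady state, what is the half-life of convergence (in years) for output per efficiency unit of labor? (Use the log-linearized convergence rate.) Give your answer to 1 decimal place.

Near the steady state the convergence rate is λ = (1 − α)(n + g + δ).
λ = (1 − 0.25) × 0.156 = 0.75 × 0.156 = 0.1170
Half-life = ln 2 / λ = 0.6931 / 0.1170 ≈ 5.92 years

half-life ≈ 5.9 years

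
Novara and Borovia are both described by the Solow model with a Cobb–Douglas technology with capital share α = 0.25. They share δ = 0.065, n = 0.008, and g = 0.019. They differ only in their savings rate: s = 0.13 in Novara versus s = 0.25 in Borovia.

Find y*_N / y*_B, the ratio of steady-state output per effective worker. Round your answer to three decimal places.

y*_N / y*_B ≈ 0.804

Steady-state y* = [s/(n + g + δ)]^(α/(1−α)), so the ratio is [ (s_N/(n + g + δ)_N) / (s_B/(n + g + δ)_B) ]^0.3333.
s_N/(n + g + δ)_N = 0.13/0.092 = 1.4130; s_B/(n + g + δ)_B = 0.25/0.092 = 2.7174.
Ratio = (1.4130/2.7174)^0.3333 = 0.5200^0.3333 ≈ 0.8042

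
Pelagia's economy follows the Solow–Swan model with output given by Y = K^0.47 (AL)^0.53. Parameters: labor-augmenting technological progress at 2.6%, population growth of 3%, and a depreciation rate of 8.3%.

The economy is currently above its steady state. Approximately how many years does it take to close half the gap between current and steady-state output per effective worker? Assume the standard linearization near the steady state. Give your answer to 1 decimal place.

Near the steady state the convergence rate is λ = (1 − α)(n + g + δ).
λ = (1 − 0.47) × 0.139 = 0.53 × 0.139 = 0.07367
Half-life = ln 2 / λ = 0.6931 / 0.07367 ≈ 9.41 years

t_½ ≈ 9.4 years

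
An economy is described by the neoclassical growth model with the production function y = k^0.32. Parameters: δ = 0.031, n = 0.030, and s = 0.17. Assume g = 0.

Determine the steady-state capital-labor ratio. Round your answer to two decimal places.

k* = 4.51

In steady state, investment equals break-even investment: s·k^α = (n + δ)·k.
Dividing both sides by k: k^(1−α) = s / (n + δ).
k^0.68 = 0.17 / (0.030 + 0.031) = 0.17 / 0.061 = 2.7869
k* = 2.7869^(1/0.68) ≈ 4.5143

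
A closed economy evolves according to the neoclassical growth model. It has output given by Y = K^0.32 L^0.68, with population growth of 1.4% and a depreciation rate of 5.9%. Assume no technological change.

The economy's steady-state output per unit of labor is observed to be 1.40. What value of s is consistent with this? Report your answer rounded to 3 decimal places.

s ≈ 0.149

At the steady state, Δk = 0, so s·k^α = (n + δ)·k.
Since y* = [s/(n + δ)]^(α/(1−α)), we have s/(n + δ) = (y*)^((1−α)/α) = 1.40^2.125 = 2.0442.
Therefore s = 2.0442 × (n + δ) = 2.0442 × 0.073 = 0.1492.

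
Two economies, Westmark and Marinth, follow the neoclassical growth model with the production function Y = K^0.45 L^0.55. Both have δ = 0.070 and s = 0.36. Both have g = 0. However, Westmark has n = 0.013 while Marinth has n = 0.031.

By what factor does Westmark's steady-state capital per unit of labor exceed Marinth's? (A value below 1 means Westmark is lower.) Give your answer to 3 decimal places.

k*_W / k*_M ≈ 1.429

Steady-state k* = [s/(n + δ)]^(1/(1−α)), so the ratio is [ (s_W/(n + δ)_W) / (s_M/(n + δ)_M) ]^1.8182.
s_W/(n + δ)_W = 0.36/0.083 = 4.3373; s_M/(n + δ)_M = 0.36/0.101 = 3.5644.
Ratio = (4.3373/3.5644)^1.8182 = 1.2168^1.8182 ≈ 1.4287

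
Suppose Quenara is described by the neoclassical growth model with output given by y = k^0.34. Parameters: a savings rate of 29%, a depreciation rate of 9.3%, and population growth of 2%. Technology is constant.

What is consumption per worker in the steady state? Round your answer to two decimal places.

Steady state requires s·f(k) = (n + δ)·k, i.e. s·k^α = (n + δ)·k.
Rearranging, k^(1−α) = s / (n + δ).
k^0.66 = 0.29 / (0.020 + 0.093) = 0.29 / 0.113 = 2.5664
k* = 2.5664^(1/0.66) ≈ 4.1705
y* = (k*)^α = 4.1705^0.34 ≈ 1.6250
c* = (1 − s)·y* = (1 − 0.29) × 1.6250 ≈ 1.1538

c* = 1.15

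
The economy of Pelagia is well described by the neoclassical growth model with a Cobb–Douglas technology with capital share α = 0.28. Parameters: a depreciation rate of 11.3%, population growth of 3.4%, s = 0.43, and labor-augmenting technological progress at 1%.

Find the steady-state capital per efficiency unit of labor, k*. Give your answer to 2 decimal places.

k* ≈ 4.05

In steady state, investment equals break-even investment: s·k^α = (n + g + δ)·k.
Rearranging, k^(1−α) = s / (n + g + δ).
k^0.72 = 0.43 / (0.034 + 0.010 + 0.113) = 0.43 / 0.157 = 2.7389
k* = 2.7389^(1/0.72) ≈ 4.0527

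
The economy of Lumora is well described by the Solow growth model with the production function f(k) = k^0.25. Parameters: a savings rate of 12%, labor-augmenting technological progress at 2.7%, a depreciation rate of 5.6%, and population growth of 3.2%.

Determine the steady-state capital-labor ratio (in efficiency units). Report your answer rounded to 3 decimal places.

k* ≈ 1.058

Steady state requires s·f(k) = (n + g + δ)·k, i.e. s·k^α = (n + g + δ)·k.
Rearranging, k^(1−α) = s / (n + g + δ).
k^0.75 = 0.12 / (0.032 + 0.027 + 0.056) = 0.12 / 0.115 = 1.0435
k* = 1.0435^(1/0.75) ≈ 1.0584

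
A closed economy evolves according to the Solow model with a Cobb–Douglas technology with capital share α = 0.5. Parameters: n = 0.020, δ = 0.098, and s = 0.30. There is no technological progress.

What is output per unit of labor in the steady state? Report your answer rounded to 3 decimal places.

y* ≈ 2.542

At the steady state, Δk = 0, so s·k^α = (n + δ)·k.
Rearranging, k^(1−α) = s / (n + δ).
k^0.5 = 0.30 / (0.020 + 0.098) = 0.30 / 0.118 = 2.5424
k* = 2.5424^(1/0.5) ≈ 6.4638
y* = (k*)^α = 6.4638^0.5 ≈ 2.5424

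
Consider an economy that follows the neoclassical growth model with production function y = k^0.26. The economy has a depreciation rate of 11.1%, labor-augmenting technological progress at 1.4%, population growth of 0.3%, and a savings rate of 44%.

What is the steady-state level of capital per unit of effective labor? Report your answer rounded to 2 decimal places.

In steady state, investment equals break-even investment: s·k^α = (n + g + δ)·k.
Dividing both sides by k: k^(1−α) = s / (n + g + δ).
k^0.74 = 0.44 / (0.003 + 0.014 + 0.111) = 0.44 / 0.128 = 3.4375
k* = 3.4375^(1/0.74) ≈ 5.3046

k* = 5.30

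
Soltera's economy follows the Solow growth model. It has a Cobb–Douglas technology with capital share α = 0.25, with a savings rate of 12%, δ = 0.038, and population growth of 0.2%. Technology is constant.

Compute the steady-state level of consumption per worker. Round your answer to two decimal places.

c* ≈ 1.27

In steady state, investment equals break-even investment: s·k^α = (n + δ)·k.
Dividing both sides by k: k^(1−α) = s / (n + δ).
k^0.75 = 0.12 / (0.002 + 0.038) = 0.12 / 0.040 = 3.0000
k* = 3.0000^(1/0.75) ≈ 4.3267
y* = (k*)^α = 4.3267^0.25 ≈ 1.4422
c* = (1 − s)·y* = (1 − 0.12) × 1.4422 ≈ 1.2691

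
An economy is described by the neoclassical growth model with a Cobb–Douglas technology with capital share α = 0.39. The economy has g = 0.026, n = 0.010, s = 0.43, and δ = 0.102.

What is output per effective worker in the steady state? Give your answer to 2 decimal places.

y* ≈ 2.07

At the steady state, Δk = 0, so s·k^α = (n + g + δ)·k.
Dividing both sides by k: k^(1−α) = s / (n + g + δ).
k^0.61 = 0.43 / (0.010 + 0.026 + 0.102) = 0.43 / 0.138 = 3.1159
k* = 3.1159^(1/0.61) ≈ 6.4440
y* = (k*)^α = 6.4440^0.39 ≈ 2.0681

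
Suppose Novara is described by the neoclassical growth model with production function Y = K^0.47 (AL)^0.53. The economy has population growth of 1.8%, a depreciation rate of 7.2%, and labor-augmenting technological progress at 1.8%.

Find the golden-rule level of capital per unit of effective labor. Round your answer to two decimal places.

The golden rule sets f'(k) = n + g + δ, i.e. α·k^(α−1) = n + g + δ.
So k^(1−α) = α / (n + g + δ) = 0.47 / 0.108 = 4.3519.
k_gold = 4.3519^(1/0.53) ≈ 16.0345

k_gold ≈ 16.03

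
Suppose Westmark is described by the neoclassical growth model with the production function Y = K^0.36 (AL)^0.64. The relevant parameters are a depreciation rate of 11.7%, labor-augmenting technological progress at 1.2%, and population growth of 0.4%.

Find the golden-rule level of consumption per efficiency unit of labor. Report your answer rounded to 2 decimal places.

c_gold ≈ 1.12

At the golden rule, f'(k) = n + g + δ, so α·k^(α−1) = n + g + δ and k_gold = (α/(n + g + δ))^(1/(1−α)).
k_gold = (0.36/0.133)^(1/0.64) = 2.7068^1.5625 ≈ 4.7393
c_gold = f(k_gold) − (n + g + δ)·k_gold = 1.7509 − 0.133×4.7393 ≈ 1.1206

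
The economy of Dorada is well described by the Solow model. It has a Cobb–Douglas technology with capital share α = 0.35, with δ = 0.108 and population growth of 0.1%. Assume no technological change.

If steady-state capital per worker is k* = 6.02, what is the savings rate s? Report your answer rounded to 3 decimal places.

s ≈ 0.350

Steady state requires s·f(k) = (n + δ)·k, i.e. s·k^α = (n + δ)·k.
So s / (n + δ) = (k*)^(1−α) = 6.02^0.65 = 3.2117.
Therefore s = 3.2117 × (n + δ) = 3.2117 × 0.109 = 0.3501.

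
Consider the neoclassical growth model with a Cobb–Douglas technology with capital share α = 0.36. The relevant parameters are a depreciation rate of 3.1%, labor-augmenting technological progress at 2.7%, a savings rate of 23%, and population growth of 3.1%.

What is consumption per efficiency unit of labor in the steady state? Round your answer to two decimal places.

Steady state requires s·f(k) = (n + g + δ)·k, i.e. s·k^α = (n + g + δ)·k.
Rearranging, k^(1−α) = s / (n + g + δ).
k^0.64 = 0.23 / (0.031 + 0.027 + 0.031) = 0.23 / 0.089 = 2.5843
k* = 2.5843^(1/0.64) ≈ 4.4084
y* = (k*)^α = 4.4084^0.36 ≈ 1.7059
c* = (1 − s)·y* = (1 − 0.23) × 1.7059 ≈ 1.3135

c* ≈ 1.31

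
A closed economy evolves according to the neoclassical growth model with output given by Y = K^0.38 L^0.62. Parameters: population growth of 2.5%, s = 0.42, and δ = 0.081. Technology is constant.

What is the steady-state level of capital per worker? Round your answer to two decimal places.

k* = 9.21

Steady state requires s·f(k) = (n + δ)·k, i.e. s·k^α = (n + δ)·k.
Dividing both sides by k: k^(1−α) = s / (n + δ).
k^0.62 = 0.42 / (0.025 + 0.081) = 0.42 / 0.106 = 3.9623
k* = 3.9623^(1/0.62) ≈ 9.2136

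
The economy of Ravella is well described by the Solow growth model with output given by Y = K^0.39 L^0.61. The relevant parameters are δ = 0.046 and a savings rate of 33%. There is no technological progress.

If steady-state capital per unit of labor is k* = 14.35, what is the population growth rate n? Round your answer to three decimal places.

n ≈ 0.019

In steady state, investment equals break-even investment: s·k^α = (n + δ)·k.
So s / (n + δ) = (k*)^(1−α) = 14.35^0.61 = 5.0778.
Therefore n + δ = s / 5.0778 = 0.33 / 5.0778 = 0.0650, so n = 0.0650 − 0.046 = 0.0190.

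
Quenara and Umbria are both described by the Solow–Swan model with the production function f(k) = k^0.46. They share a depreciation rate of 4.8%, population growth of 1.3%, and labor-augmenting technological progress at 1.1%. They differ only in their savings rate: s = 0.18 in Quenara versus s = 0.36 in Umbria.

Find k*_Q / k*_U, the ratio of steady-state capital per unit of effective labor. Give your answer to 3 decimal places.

ratio ≈ 0.277

Steady-state k* = [s/(n + g + δ)]^(1/(1−α)), so the ratio is [ (s_Q/(n + g + δ)_Q) / (s_U/(n + g + δ)_U) ]^1.8519.
s_Q/(n + g + δ)_Q = 0.18/0.072 = 2.5000; s_U/(n + g + δ)_U = 0.36/0.072 = 5.0000.
Ratio = (2.5000/5.0000)^1.8519 = 0.5000^1.8519 ≈ 0.2770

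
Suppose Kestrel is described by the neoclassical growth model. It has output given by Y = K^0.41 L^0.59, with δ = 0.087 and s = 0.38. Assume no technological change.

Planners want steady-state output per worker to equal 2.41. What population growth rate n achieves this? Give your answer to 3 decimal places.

In steady state, investment equals break-even investment: s·k^α = (n + δ)·k.
Since y* = [s/(n + δ)]^(α/(1−α)), we have s/(n + δ) = (y*)^((1−α)/α) = 2.41^1.439 = 3.5459.
Therefore n + δ = s / 3.5459 = 0.38 / 3.5459 = 0.1072, so n = 0.1072 − 0.087 = 0.0202.

n ≈ 0.020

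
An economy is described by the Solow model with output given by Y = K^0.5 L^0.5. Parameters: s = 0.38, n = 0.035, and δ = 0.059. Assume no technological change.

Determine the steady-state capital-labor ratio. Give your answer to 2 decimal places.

k* = 16.34

Steady state requires s·f(k) = (n + δ)·k, i.e. s·k^α = (n + δ)·k.
Rearranging, k^(1−α) = s / (n + δ).
k^0.5 = 0.38 / (0.035 + 0.059) = 0.38 / 0.094 = 4.0426
k* = 4.0426^(1/0.5) ≈ 16.3426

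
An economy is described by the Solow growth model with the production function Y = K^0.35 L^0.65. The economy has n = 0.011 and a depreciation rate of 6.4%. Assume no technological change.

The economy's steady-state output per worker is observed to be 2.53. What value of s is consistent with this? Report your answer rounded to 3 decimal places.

In steady state, investment equals break-even investment: s·k^α = (n + δ)·k.
Since y* = [s/(n + δ)]^(α/(1−α)), we have s/(n + δ) = (y*)^((1−α)/α) = 2.53^1.8571 = 5.6058.
Therefore s = 5.6058 × (n + δ) = 5.6058 × 0.075 = 0.4204.

s ≈ 0.420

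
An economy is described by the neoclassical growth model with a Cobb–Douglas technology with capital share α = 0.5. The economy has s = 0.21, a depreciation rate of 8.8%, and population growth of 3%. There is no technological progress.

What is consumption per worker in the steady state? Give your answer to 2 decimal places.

In steady state, investment equals break-even investment: s·k^α = (n + δ)·k.
Rearranging, k^(1−α) = s / (n + δ).
k^0.5 = 0.21 / (0.030 + 0.088) = 0.21 / 0.118 = 1.7797
k* = 1.7797^(1/0.5) ≈ 3.1673
y* = (k*)^α = 3.1673^0.5 ≈ 1.7797
c* = (1 − s)·y* = (1 − 0.21) × 1.7797 ≈ 1.4060

c* ≈ 1.41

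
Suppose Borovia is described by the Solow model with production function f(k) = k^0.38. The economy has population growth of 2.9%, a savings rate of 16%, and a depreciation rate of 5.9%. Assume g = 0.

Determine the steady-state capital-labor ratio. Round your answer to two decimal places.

At the steady state, Δk = 0, so s·k^α = (n + δ)·k.
Rearranging, k^(1−α) = s / (n + δ).
k^0.62 = 0.16 / (0.029 + 0.059) = 0.16 / 0.088 = 1.8182
k* = 1.8182^(1/0.62) ≈ 2.6229

k* ≈ 2.62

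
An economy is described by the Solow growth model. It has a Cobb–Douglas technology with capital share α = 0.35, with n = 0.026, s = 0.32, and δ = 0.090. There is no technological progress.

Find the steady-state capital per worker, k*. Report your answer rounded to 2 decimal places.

At the steady state, Δk = 0, so s·k^α = (n + δ)·k.
Rearranging, k^(1−α) = s / (n + δ).
k^0.65 = 0.32 / (0.026 + 0.090) = 0.32 / 0.116 = 2.7586
k* = 2.7586^(1/0.65) ≈ 4.7641

k* ≈ 4.76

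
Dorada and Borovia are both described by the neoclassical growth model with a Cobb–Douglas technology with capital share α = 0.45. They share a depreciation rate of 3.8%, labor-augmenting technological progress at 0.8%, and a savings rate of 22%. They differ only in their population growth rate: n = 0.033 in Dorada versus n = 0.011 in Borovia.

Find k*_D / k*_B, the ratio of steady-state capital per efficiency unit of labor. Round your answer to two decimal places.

Steady-state k* = [s/(n + g + δ)]^(1/(1−α)), so the ratio is [ (s_D/(n + g + δ)_D) / (s_B/(n + g + δ)_B) ]^1.8182.
s_D/(n + g + δ)_D = 0.22/0.079 = 2.7848; s_B/(n + g + δ)_B = 0.22/0.057 = 3.8596.
Ratio = (2.7848/3.8596)^1.8182 = 0.7215^1.8182 ≈ 0.5524

k*_D / k*_B ≈ 0.55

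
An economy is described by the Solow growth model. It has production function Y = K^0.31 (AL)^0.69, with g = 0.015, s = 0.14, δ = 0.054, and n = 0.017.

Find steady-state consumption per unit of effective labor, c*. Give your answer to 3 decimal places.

c* ≈ 1.070

Steady state requires s·f(k) = (n + g + δ)·k, i.e. s·k^α = (n + g + δ)·k.
Dividing both sides by k: k^(1−α) = s / (n + g + δ).
k^0.69 = 0.14 / (0.017 + 0.015 + 0.054) = 0.14 / 0.086 = 1.6279
k* = 1.6279^(1/0.69) ≈ 2.0263
y* = (k*)^α = 2.0263^0.31 ≈ 1.2447
c* = (1 − s)·y* = (1 − 0.14) × 1.2447 ≈ 1.0704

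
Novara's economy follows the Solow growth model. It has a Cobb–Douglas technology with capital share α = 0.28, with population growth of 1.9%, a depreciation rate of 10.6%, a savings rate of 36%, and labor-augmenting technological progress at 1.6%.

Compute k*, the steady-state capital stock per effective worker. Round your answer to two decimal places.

k* = 3.68

Steady state requires s·f(k) = (n + g + δ)·k, i.e. s·k^α = (n + g + δ)·k.
Dividing both sides by k: k^(1−α) = s / (n + g + δ).
k^0.72 = 0.36 / (0.019 + 0.016 + 0.106) = 0.36 / 0.141 = 2.5532
k* = 2.5532^(1/0.72) ≈ 3.6762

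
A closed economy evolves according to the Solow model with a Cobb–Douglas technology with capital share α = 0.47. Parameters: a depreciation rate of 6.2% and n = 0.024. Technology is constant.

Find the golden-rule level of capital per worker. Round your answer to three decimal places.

The golden rule sets f'(k) = n + δ, i.e. α·k^(α−1) = n + δ.
So k^(1−α) = α / (n + δ) = 0.47 / 0.086 = 5.4651.
k_gold = 5.4651^(1/0.53) ≈ 24.6431

k_gold ≈ 24.643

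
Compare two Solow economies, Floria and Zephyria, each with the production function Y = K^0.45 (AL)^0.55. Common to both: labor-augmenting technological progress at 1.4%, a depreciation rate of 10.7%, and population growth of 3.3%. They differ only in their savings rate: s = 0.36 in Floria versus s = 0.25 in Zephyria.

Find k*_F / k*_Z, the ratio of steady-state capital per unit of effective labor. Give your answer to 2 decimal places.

Steady-state k* = [s/(n + g + δ)]^(1/(1−α)), so the ratio is [ (s_F/(n + g + δ)_F) / (s_Z/(n + g + δ)_Z) ]^1.8182.
s_F/(n + g + δ)_F = 0.36/0.154 = 2.3377; s_Z/(n + g + δ)_Z = 0.25/0.154 = 1.6234.
Ratio = (2.3377/1.6234)^1.8182 = 1.4400^1.8182 ≈ 1.9406

ratio ≈ 1.94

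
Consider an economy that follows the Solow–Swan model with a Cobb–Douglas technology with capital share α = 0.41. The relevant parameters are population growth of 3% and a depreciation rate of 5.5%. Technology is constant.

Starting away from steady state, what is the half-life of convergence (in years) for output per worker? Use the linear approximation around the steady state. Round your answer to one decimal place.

Near the steady state the convergence rate is λ = (1 − α)(n + δ).
λ = (1 − 0.41) × 0.085 = 0.59 × 0.085 = 0.05015
Half-life = ln 2 / λ = 0.6931 / 0.05015 ≈ 13.82 years

half-life ≈ 13.8 years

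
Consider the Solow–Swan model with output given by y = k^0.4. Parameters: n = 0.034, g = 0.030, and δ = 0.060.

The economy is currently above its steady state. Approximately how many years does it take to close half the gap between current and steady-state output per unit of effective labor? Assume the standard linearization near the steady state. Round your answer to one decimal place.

half-life ≈ 9.3 years

Near the steady state the convergence rate is λ = (1 − α)(n + g + δ).
λ = (1 − 0.4) × 0.124 = 0.6 × 0.124 = 0.0744
Half-life = ln 2 / λ = 0.6931 / 0.0744 ≈ 9.32 years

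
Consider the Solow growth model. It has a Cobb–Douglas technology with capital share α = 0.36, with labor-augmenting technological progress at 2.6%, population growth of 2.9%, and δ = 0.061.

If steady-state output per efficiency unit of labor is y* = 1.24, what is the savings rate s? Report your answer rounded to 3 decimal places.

In steady state, investment equals break-even investment: s·k^α = (n + g + δ)·k.
Since y* = [s/(n + g + δ)]^(α/(1−α)), we have s/(n + g + δ) = (y*)^((1−α)/α) = 1.24^1.7778 = 1.4658.
Therefore s = 1.4658 × (n + g + δ) = 1.4658 × 0.116 = 0.1700.

s ≈ 0.170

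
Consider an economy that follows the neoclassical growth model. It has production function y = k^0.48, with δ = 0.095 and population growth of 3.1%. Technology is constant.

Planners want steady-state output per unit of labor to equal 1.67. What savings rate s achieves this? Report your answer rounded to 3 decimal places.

s ≈ 0.220

In steady state, investment equals break-even investment: s·k^α = (n + δ)·k.
Since y* = [s/(n + δ)]^(α/(1−α)), we have s/(n + δ) = (y*)^((1−α)/α) = 1.67^1.0833 = 1.7429.
Therefore s = 1.7429 × (n + δ) = 1.7429 × 0.126 = 0.2196.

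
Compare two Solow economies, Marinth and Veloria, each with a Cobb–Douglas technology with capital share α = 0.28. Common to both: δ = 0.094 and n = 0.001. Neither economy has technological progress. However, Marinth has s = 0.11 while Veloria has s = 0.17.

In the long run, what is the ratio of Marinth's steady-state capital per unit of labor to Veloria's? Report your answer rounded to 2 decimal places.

k*_M / k*_V ≈ 0.55

Steady-state k* = [s/(n + δ)]^(1/(1−α)), so the ratio is [ (s_M/(n + δ)_M) / (s_V/(n + δ)_V) ]^1.3889.
s_M/(n + δ)_M = 0.11/0.095 = 1.1579; s_V/(n + δ)_V = 0.17/0.095 = 1.7895.
Ratio = (1.1579/1.7895)^1.3889 = 0.6471^1.3889 ≈ 0.5463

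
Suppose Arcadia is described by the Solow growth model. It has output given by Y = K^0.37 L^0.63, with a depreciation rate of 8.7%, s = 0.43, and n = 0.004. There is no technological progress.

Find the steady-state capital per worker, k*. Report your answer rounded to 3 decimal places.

In steady state, investment equals break-even investment: s·k^α = (n + δ)·k.
Dividing both sides by k: k^(1−α) = s / (n + δ).
k^0.63 = 0.43 / (0.004 + 0.087) = 0.43 / 0.091 = 4.7253
k* = 4.7253^(1/0.63) ≈ 11.7631

k* = 11.763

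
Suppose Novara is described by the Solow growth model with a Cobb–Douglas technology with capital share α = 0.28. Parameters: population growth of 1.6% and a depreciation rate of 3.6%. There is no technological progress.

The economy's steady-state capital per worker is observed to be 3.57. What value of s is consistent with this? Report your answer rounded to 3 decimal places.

Steady state requires s·f(k) = (n + δ)·k, i.e. s·k^α = (n + δ)·k.
So s / (n + δ) = (k*)^(1−α) = 3.57^0.72 = 2.4999.
Therefore s = 2.4999 × (n + δ) = 2.4999 × 0.052 = 0.1300.

s ≈ 0.130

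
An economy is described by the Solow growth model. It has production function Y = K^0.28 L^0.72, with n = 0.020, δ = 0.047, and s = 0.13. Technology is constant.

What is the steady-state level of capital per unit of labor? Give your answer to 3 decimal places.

k* = 2.511

In steady state, investment equals break-even investment: s·k^α = (n + δ)·k.
Rearranging, k^(1−α) = s / (n + δ).
k^0.72 = 0.13 / (0.020 + 0.047) = 0.13 / 0.067 = 1.9403
k* = 1.9403^(1/0.72) ≈ 2.5108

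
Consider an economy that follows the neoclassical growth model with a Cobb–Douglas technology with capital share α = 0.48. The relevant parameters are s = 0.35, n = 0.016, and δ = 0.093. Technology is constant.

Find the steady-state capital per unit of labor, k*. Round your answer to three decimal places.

k* ≈ 9.426

Steady state requires s·f(k) = (n + δ)·k, i.e. s·k^α = (n + δ)·k.
Dividing both sides by k: k^(1−α) = s / (n + δ).
k^0.52 = 0.35 / (0.016 + 0.093) = 0.35 / 0.109 = 3.2110
k* = 3.2110^(1/0.52) ≈ 9.4256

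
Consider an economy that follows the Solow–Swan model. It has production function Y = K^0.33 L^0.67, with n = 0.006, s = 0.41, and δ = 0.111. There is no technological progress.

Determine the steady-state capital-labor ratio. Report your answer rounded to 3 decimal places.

k* ≈ 6.499

Steady state requires s·f(k) = (n + δ)·k, i.e. s·k^α = (n + δ)·k.
Rearranging, k^(1−α) = s / (n + δ).
k^0.67 = 0.41 / (0.006 + 0.111) = 0.41 / 0.117 = 3.5043
k* = 3.5043^(1/0.67) ≈ 6.4989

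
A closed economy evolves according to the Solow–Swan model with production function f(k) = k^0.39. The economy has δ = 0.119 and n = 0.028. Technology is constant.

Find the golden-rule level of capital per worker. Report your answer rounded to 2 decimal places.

The golden rule sets f'(k) = n + δ, i.e. α·k^(α−1) = n + δ.
So k^(1−α) = α / (n + δ) = 0.39 / 0.147 = 2.6531.
k_gold = 2.6531^(1/0.61) ≈ 4.9508

k_gold ≈ 4.95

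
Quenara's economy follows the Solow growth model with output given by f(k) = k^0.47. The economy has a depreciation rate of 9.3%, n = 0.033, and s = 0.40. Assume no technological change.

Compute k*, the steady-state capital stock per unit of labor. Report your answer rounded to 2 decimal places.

k* ≈ 8.84

In steady state, investment equals break-even investment: s·k^α = (n + δ)·k.
Rearranging, k^(1−α) = s / (n + δ).
k^0.53 = 0.40 / (0.033 + 0.093) = 0.40 / 0.126 = 3.1746
k* = 3.1746^(1/0.53) ≈ 8.8427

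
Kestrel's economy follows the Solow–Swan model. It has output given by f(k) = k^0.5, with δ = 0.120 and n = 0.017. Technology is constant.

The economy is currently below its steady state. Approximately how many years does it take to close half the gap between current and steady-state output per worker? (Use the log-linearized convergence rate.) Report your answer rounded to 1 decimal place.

Near the steady state the convergence rate is λ = (1 − α)(n + δ).
λ = (1 − 0.5) × 0.137 = 0.5 × 0.137 = 0.0685
Half-life = ln 2 / λ = 0.6931 / 0.0685 ≈ 10.12 years

half-life ≈ 10.1 years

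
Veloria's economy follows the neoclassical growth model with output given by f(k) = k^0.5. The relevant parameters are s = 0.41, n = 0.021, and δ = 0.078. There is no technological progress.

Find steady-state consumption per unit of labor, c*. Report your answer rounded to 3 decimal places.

In steady state, investment equals break-even investment: s·k^α = (n + δ)·k.
Dividing both sides by k: k^(1−α) = s / (n + δ).
k^0.5 = 0.41 / (0.021 + 0.078) = 0.41 / 0.099 = 4.1414
k* = 4.1414^(1/0.5) ≈ 17.1512
y* = (k*)^α = 17.1512^0.5 ≈ 4.1414
c* = (1 − s)·y* = (1 − 0.41) × 4.1414 ≈ 2.4434

c* = 2.443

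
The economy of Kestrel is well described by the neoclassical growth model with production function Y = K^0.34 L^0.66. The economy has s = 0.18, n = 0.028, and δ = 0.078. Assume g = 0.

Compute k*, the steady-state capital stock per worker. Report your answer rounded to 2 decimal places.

In steady state, investment equals break-even investment: s·k^α = (n + δ)·k.
Dividing both sides by k: k^(1−α) = s / (n + δ).
k^0.66 = 0.18 / (0.028 + 0.078) = 0.18 / 0.106 = 1.6981
k* = 1.6981^(1/0.66) ≈ 2.2306

k* = 2.23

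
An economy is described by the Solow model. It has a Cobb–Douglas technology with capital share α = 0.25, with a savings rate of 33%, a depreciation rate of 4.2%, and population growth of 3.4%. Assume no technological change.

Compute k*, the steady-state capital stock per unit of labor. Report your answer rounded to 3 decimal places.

k* = 7.084

In steady state, investment equals break-even investment: s·k^α = (n + δ)·k.
Rearranging, k^(1−α) = s / (n + δ).
k^0.75 = 0.33 / (0.034 + 0.042) = 0.33 / 0.076 = 4.3421
k* = 4.3421^(1/0.75) ≈ 7.0838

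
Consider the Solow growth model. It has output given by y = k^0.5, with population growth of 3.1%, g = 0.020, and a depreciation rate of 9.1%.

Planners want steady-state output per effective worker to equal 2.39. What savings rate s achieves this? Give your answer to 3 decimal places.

s ≈ 0.339

At the steady state, Δk = 0, so s·k^α = (n + g + δ)·k.
Since y* = [s/(n + g + δ)]^(α/(1−α)), we have s/(n + g + δ) = (y*)^((1−α)/α) = 2.39^1 = 2.3900.
Therefore s = 2.3900 × (n + g + δ) = 2.3900 × 0.142 = 0.3394.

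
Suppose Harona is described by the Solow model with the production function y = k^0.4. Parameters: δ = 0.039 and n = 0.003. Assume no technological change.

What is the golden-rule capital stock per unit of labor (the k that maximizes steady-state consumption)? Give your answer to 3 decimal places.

k_gold ≈ 42.791

The golden rule sets f'(k) = n + δ, i.e. α·k^(α−1) = n + δ.
So k^(1−α) = α / (n + δ) = 0.4 / 0.042 = 9.5238.
k_gold = 9.5238^(1/0.6) ≈ 42.7908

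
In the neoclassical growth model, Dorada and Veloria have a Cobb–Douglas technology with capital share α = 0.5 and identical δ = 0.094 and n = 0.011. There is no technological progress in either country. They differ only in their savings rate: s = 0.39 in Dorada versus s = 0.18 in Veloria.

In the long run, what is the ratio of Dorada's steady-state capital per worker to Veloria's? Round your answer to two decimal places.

ratio ≈ 4.69

Steady-state k* = [s/(n + δ)]^(1/(1−α)), so the ratio is [ (s_D/(n + δ)_D) / (s_V/(n + δ)_V) ]^2.
s_D/(n + δ)_D = 0.39/0.105 = 3.7143; s_V/(n + δ)_V = 0.18/0.105 = 1.7143.
Ratio = (3.7143/1.7143)^2 = 2.1667^2 ≈ 4.6946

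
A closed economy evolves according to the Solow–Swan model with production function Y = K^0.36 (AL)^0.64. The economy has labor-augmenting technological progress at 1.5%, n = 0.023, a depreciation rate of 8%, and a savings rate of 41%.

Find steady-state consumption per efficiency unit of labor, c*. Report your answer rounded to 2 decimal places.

At the steady state, Δk = 0, so s·k^α = (n + g + δ)·k.
Rearranging, k^(1−α) = s / (n + g + δ).
k^0.64 = 0.41 / (0.023 + 0.015 + 0.080) = 0.41 / 0.118 = 3.4746
k* = 3.4746^(1/0.64) ≈ 7.0011
y* = (k*)^α = 7.0011^0.36 ≈ 2.0149
c* = (1 − s)·y* = (1 − 0.41) × 2.0149 ≈ 1.1888

c* = 1.19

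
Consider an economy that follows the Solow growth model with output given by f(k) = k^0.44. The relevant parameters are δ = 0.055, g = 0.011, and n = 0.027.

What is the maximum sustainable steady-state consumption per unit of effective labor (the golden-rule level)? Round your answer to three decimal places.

c_gold ≈ 1.899

At the golden rule, f'(k) = n + g + δ, so α·k^(α−1) = n + g + δ and k_gold = (α/(n + g + δ))^(1/(1−α)).
k_gold = (0.44/0.093)^(1/0.56) = 4.7312^1.7857 ≈ 16.0434
c_gold = f(k_gold) − (n + g + δ)·k_gold = 3.3910 − 0.093×16.0434 ≈ 1.8990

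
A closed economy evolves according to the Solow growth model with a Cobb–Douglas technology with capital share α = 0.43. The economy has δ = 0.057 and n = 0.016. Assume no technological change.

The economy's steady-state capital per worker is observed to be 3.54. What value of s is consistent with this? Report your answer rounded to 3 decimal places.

s ≈ 0.150

In steady state, investment equals break-even investment: s·k^α = (n + δ)·k.
So s / (n + δ) = (k*)^(1−α) = 3.54^0.57 = 2.0556.
Therefore s = 2.0556 × (n + δ) = 2.0556 × 0.073 = 0.1501.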